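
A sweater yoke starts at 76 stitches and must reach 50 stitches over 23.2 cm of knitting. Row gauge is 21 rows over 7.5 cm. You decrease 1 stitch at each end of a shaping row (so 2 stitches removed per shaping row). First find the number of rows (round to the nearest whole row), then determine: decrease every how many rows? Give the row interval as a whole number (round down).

Rows = 23.2 × 2.8 = 65.0 → 65 rows.
Stitches to remove: 26 → 13 shaping rows (at 2 st each).
65 / 13 = 5.00 → every 5 rows.

Decrease every 5th row.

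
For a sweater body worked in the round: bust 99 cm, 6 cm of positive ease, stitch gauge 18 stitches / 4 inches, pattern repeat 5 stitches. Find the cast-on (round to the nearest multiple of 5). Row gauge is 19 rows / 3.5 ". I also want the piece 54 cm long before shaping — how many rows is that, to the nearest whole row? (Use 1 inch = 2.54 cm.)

Finished = 99 + 6 = 105 cm.
105 cm × 1/2.54 = 41.34 inches.
18/4 = 4.5 sts per in; 41.34 × 4.5 = 186.02 sts.
Nearest multiple of 5 → 185.
54 cm = 21.26 inches; × 5.429 = 115.41 → 115 rows.

Cast on 185 stitches; work 115 rows.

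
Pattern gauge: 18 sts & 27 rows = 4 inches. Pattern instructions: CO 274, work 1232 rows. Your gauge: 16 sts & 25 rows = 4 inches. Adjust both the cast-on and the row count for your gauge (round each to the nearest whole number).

Stitches: 274 × 16/18 = 243.56 → 244.
Rows: 1232 × 25/27 = 1140.74 → 1141.

Cast on 244 stitches; work 1141 rows.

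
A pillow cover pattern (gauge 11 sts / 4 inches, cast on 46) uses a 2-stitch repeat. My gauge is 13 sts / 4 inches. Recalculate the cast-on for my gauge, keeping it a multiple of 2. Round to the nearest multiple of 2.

46 × 13 / 11 = 54.36.
Nearest multiple of 2: 54.

54 stitches.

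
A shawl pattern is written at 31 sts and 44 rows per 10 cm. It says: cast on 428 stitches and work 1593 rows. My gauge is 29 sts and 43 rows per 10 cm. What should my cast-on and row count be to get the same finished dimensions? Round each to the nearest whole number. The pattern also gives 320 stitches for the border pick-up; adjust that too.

Stitches: 428 × 29/31 = 400.39 → 400.
Rows: 1593 × 43/44 = 1556.80 → 1557.
border pick-up: 320 × 29/31 = 299.35 → 299.

Cast on 400 stitches; work 1557 rows; border pick-up 299 stitches.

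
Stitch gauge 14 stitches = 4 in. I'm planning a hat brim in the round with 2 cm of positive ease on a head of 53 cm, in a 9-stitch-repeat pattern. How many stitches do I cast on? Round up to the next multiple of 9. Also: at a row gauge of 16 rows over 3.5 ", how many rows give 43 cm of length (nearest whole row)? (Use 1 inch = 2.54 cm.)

Cast on 81 stitches; work 77 rows.

Finished = 53 + 2 = 55 cm.
55 cm × 1/2.54 = 21.65 inches.
14/4 = 3.5 sts per in; 21.65 × 3.5 = 75.79 sts.
Next multiple of 9 → 81.
43 cm = 16.93 inches; × 4.571 = 77.39 → 77 rows.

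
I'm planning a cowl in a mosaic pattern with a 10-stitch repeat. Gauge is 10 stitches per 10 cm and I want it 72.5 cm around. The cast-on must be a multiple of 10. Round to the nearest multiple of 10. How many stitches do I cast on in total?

CO 70 sts.

10 / 10 = 1 sts per cm.
72.5 × 1 = 72.50 sts.
Nearest multiple of 10: 70.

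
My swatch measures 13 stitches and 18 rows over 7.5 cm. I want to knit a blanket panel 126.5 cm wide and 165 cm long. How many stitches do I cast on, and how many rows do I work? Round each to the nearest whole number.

Stitch gauge = 13/7.5 = 1.733 sts/cm; 126.5 × 1.733 = 219.27 → 219 sts.
Row gauge = 18/7.5 = 2.4 rows/cm; 165 × 2.4 = 396.00 → 396 rows.

Cast on 219 stitches and work 396 rows.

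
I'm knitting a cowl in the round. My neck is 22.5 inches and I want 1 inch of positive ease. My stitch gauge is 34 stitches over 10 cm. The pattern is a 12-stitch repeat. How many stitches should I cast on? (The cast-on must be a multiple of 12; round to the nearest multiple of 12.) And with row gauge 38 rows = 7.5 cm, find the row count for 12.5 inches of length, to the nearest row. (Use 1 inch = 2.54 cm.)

Finished = 22.5 + 1 = 23.5 inches.
23.5 inches × 2.54 = 59.69 cm.
34/10 = 3.4 sts per cm; 59.69 × 3.4 = 202.95 sts.
Nearest multiple of 12 → 204.
12.5 inches = 31.75 cm; × 5.067 = 160.87 → 161 rows.

Cast on 204 stitches; work 161 rows.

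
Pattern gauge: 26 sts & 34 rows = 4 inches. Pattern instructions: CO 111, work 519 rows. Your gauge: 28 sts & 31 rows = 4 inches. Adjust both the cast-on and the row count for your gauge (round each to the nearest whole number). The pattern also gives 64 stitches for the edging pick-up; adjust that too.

Stitches: 111 × 28/26 = 119.54 → 120.
Rows: 519 × 31/34 = 473.21 → 473.
edging pick-up: 64 × 28/26 = 68.92 → 69.

Cast on 120 stitches; work 473 rows; edging pick-up 69 stitches.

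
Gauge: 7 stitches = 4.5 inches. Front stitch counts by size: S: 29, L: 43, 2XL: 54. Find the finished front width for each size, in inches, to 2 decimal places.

S 18.64 inches; L 27.64 inches; 2XL 34.71 inches.

7/4.5 = 1.556 sts per in.
S: 29 / 1.556 = 18.643 → 18.64 in.
L: 43 / 1.556 = 27.643 → 27.64 in.
2XL: 54 / 1.556 = 34.714 → 34.71 in.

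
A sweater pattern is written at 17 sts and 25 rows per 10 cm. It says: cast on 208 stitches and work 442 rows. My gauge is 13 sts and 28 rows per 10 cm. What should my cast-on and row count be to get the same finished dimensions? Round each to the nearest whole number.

Cast on 159 stitches; work 495 rows.

Stitches: 208 × 13/17 = 159.06 → 159.
Rows: 442 × 28/25 = 495.04 → 495.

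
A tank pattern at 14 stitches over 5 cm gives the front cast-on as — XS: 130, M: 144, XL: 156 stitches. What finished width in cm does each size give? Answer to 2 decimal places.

XS 46.43 cm; M 51.43 cm; XL 55.71 cm.

14/5 = 2.8 sts per cm.
XS: 130 / 2.8 = 46.429 → 46.43 cm.
M: 144 / 2.8 = 51.429 → 51.43 cm.
XL: 156 / 2.8 = 55.714 → 55.71 cm.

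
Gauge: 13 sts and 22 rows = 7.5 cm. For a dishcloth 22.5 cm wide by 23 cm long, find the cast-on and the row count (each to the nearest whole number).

Stitch gauge = 13/7.5 = 1.733 sts/cm; 22.5 × 1.733 = 39.00 → 39 sts.
Row gauge = 22/7.5 = 2.933 rows/cm; 23 × 2.933 = 67.47 → 67 rows.

Cast on 39 stitches and work 67 rows.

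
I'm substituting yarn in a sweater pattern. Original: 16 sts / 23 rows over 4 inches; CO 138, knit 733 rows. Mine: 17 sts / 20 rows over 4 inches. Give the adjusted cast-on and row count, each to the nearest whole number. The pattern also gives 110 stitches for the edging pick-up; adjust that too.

Stitches: 138 × 17/16 = 146.62 → 147.
Rows: 733 × 20/23 = 637.39 → 637.
edging pick-up: 110 × 17/16 = 116.88 → 117.

Cast on 147 stitches; work 637 rows; edging pick-up 117 stitches.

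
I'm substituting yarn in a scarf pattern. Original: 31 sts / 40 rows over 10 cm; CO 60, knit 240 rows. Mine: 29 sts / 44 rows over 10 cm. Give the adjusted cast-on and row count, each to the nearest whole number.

Cast on 56 stitches; work 264 rows.

Stitches: 60 × 29/31 = 56.13 → 56.
Rows: 240 × 44/40 = 264.00 → 264.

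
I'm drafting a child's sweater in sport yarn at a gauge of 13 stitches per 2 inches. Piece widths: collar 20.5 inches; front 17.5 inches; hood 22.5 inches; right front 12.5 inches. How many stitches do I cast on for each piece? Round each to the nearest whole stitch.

collar 133; front 114; hood 146; right front 81.

Rate = 13/2 = 6.5 sts per in.
collar: 20.5 × 6.5 = 133.25 → 133.
front: 17.5 × 6.5 = 113.75 → 114.
hood: 22.5 × 6.5 = 146.25 → 146.
right front: 12.5 × 6.5 = 81.25 → 81.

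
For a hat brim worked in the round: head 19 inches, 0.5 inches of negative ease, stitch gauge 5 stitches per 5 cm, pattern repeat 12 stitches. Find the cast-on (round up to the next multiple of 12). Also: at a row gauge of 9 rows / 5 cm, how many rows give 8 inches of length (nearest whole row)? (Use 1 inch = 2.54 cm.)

Cast on 48 stitches; work 37 rows.

Finished = 19 − 0.5 = 18.5 inches.
18.5 inches × 2.54 = 46.99 cm.
5/5 = 1 sts per cm; 46.99 × 1 = 46.99 sts.
Next multiple of 12 → 48.
8 inches = 20.32 cm; × 1.8 = 36.58 → 37 rows.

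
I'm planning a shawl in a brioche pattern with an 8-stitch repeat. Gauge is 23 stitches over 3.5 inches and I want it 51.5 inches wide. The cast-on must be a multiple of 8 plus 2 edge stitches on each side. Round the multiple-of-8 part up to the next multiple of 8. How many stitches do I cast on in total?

23 / 3.5 = 6.571 sts per inch.
51.5 × 6.571 = 338.43 sts.
Less 4 edge sts → 334.43 for the repeat.
Next multiple of 8: 336.
Add back 4 edge sts → 340.

Cast on 340 stitches.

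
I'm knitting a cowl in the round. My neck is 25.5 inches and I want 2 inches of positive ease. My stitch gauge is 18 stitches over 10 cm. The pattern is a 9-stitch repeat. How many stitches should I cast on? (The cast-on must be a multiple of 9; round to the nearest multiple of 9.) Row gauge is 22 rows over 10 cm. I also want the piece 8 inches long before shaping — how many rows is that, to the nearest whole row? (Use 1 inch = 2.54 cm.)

Finished = 25.5 + 2 = 27.5 inches.
27.5 inches × 2.54 = 69.85 cm.
18/10 = 1.8 sts per cm; 69.85 × 1.8 = 125.73 sts.
Nearest multiple of 9 → 126.
8 inches = 20.32 cm; × 2.2 = 44.70 → 45 rows.

Cast on 126 stitches; work 45 rows.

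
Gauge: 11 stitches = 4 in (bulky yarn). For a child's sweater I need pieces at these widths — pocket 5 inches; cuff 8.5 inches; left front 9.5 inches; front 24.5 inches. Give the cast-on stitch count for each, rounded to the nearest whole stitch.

pocket 14; cuff 23; left front 26; front 67.

Rate = 11/4 = 2.75 sts per in.
pocket: 5 × 2.75 = 13.75 → 14.
cuff: 8.5 × 2.75 = 23.38 → 23.
left front: 9.5 × 2.75 = 26.12 → 26.
front: 24.5 × 2.75 = 67.38 → 67.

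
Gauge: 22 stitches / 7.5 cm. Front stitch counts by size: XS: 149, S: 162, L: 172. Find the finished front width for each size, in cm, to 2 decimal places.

22/7.5 = 2.933 sts per cm.
XS: 149 / 2.933 = 50.795 → 50.80 cm.
S: 162 / 2.933 = 55.227 → 55.23 cm.
L: 172 / 2.933 = 58.636 → 58.64 cm.

XS 50.80 cm; S 55.23 cm; L 58.64 cm.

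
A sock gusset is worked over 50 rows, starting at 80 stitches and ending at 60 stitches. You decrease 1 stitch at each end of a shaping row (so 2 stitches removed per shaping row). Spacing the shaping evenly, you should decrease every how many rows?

Decrease every 5th row.

Stitches to remove: |60 − 80| = 20.
Shaping rows needed: 20 / 2 = 10.
50 rows / 10 = every 5 rows.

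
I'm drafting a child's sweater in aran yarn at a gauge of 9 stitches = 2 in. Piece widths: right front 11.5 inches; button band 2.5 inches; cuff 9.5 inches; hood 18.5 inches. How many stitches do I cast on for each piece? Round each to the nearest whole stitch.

right front 52; button band 11; cuff 43; hood 83.

Rate = 9/2 = 4.5 sts per in.
right front: 11.5 × 4.5 = 51.75 → 52.
button band: 2.5 × 4.5 = 11.25 → 11.
cuff: 9.5 × 4.5 = 42.75 → 43.
hood: 18.5 × 4.5 = 83.25 → 83.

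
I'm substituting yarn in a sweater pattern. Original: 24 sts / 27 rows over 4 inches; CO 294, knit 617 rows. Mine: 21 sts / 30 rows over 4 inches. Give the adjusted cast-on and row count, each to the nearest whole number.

Stitches: 294 × 21/24 = 257.25 → 257.
Rows: 617 × 30/27 = 685.56 → 686.

Cast on 257 stitches; work 686 rows.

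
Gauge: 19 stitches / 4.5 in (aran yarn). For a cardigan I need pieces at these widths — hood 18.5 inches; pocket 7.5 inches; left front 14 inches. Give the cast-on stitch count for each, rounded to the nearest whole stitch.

hood 78; pocket 32; left front 59.

Rate = 19/4.5 = 4.222 sts per in.
hood: 18.5 × 4.222 = 78.11 → 78.
pocket: 7.5 × 4.222 = 31.67 → 32.
left front: 14 × 4.222 = 59.11 → 59.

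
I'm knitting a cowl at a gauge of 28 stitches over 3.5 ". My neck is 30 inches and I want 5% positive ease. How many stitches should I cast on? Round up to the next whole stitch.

CO 252 sts.

Finished = 30 × 1.05 = 31.50 in.
28 / 3.5 = 8 sts per inch.
31.50 × 8 = 252.00 sts.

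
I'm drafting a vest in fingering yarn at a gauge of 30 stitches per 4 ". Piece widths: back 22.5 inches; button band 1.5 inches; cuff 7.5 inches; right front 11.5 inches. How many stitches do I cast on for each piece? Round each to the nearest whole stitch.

Rate = 30/4 = 7.5 sts per in.
back: 22.5 × 7.5 = 168.75 → 169.
button band: 1.5 × 7.5 = 11.25 → 11.
cuff: 7.5 × 7.5 = 56.25 → 56.
right front: 11.5 × 7.5 = 86.25 → 86.

back 169; button band 11; cuff 56; right front 86.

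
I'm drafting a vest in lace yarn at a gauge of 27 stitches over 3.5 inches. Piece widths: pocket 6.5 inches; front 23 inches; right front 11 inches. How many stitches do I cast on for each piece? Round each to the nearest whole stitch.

Rate = 27/3.5 = 7.714 sts per in.
pocket: 6.5 × 7.714 = 50.14 → 50.
front: 23 × 7.714 = 177.43 → 177.
right front: 11 × 7.714 = 84.86 → 85.

pocket 50; front 177; right front 85.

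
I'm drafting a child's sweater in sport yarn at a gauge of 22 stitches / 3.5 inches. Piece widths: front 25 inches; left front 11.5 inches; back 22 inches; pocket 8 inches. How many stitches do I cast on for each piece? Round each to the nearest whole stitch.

Rate = 22/3.5 = 6.286 sts per in.
front: 25 × 6.286 = 157.14 → 157.
left front: 11.5 × 6.286 = 72.29 → 72.
back: 22 × 6.286 = 138.29 → 138.
pocket: 8 × 6.286 = 50.29 → 50.

front 157; left front 72; back 138; pocket 50.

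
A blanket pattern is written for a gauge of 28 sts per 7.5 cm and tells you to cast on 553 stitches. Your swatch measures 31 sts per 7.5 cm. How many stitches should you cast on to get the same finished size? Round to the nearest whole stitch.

Scale factor = 31 / 28 = 1.107.
553 × 31 / 28 = 612.25 sts.
→ 612 sts.

Cast on 612 stitches.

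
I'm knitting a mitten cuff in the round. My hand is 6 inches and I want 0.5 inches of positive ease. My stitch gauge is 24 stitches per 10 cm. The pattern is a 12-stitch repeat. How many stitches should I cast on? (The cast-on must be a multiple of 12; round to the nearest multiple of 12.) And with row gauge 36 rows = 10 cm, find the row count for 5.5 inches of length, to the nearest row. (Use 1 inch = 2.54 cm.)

Finished = 6 + 0.5 = 6.5 inches.
6.5 inches × 2.54 = 16.51 cm.
24/10 = 2.4 sts per cm; 16.51 × 2.4 = 39.62 sts.
Nearest multiple of 12 → 36.
5.5 inches = 13.97 cm; × 3.6 = 50.29 → 50 rows.

Cast on 36 stitches; work 50 rows.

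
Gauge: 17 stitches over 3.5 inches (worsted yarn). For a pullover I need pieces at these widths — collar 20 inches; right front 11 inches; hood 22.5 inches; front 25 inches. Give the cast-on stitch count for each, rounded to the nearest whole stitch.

collar 97; right front 53; hood 109; front 121.

Rate = 17/3.5 = 4.857 sts per in.
collar: 20 × 4.857 = 97.14 → 97.
right front: 11 × 4.857 = 53.43 → 53.
hood: 22.5 × 4.857 = 109.29 → 109.
front: 25 × 4.857 = 121.43 → 121.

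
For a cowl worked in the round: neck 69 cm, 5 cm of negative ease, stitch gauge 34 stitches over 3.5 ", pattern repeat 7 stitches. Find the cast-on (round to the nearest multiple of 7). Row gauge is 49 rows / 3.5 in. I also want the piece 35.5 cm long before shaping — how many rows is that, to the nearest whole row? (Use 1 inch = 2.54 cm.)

Finished = 69 − 5 = 64 cm.
64 cm × 1/2.54 = 25.20 inches.
34/3.5 = 9.714 sts per in; 25.20 × 9.714 = 244.77 sts.
Nearest multiple of 7 → 245.
35.5 cm = 13.98 inches; × 14 = 195.67 → 196 rows.

Cast on 245 stitches; work 196 rows.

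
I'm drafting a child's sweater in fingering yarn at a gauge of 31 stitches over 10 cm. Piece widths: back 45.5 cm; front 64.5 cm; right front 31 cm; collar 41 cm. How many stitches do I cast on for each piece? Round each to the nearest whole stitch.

Rate = 31/10 = 3.1 sts per cm.
back: 45.5 × 3.1 = 141.05 → 141.
front: 64.5 × 3.1 = 199.95 → 200.
right front: 31 × 3.1 = 96.10 → 96.
collar: 41 × 3.1 = 127.10 → 127.

back 141; front 200; right front 96; collar 127.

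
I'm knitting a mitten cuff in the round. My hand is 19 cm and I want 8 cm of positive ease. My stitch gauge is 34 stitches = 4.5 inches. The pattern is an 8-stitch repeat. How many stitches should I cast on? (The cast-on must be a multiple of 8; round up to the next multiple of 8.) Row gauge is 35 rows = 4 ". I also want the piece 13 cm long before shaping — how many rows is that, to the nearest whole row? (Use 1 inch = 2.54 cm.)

Cast on 88 stitches; work 45 rows.

Finished = 19 + 8 = 27 cm.
27 cm × 1/2.54 = 10.63 inches.
34/4.5 = 7.556 sts per in; 10.63 × 7.556 = 80.31 sts.
Next multiple of 8 → 88.
13 cm = 5.12 inches; × 8.75 = 44.78 → 45 rows.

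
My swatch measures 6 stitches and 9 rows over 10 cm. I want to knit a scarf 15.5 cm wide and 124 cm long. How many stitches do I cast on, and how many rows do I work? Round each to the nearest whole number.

Cast on 9 stitches and work 112 rows.

Stitch gauge = 6/10 = 0.6 sts/cm; 15.5 × 0.6 = 9.30 → 9 sts.
Row gauge = 9/10 = 0.9 rows/cm; 124 × 0.9 = 111.60 → 112 rows.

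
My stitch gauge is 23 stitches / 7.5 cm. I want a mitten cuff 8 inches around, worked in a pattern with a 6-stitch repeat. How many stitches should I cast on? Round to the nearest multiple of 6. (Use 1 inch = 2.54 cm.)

60 stitches.

8 in = 8 × 2.54 = 20.32 cm.
23 / 7.5 = 3.067 sts/cm.
20.32 × 3.067 = 62.31 sts.
→ 60.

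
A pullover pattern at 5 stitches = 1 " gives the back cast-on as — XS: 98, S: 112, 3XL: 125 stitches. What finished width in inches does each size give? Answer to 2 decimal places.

XS 19.60 inches; S 22.40 inches; 3XL 25.00 inches.

5/1 = 5 sts per in.
XS: 98 / 5 = 19.600 → 19.60 in.
S: 112 / 5 = 22.400 → 22.40 in.
3XL: 125 / 5 = 25.000 → 25.00 in.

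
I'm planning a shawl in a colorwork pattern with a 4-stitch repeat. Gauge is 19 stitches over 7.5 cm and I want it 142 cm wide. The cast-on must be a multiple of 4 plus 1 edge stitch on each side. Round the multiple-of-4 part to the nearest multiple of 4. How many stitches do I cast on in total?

358 stitches.

19 / 7.5 = 2.533 sts per cm.
142 × 2.533 = 359.73 sts.
Less 2 edge sts → 357.73 for the repeat.
Nearest multiple of 4: 356.
Add back 2 edge sts → 358.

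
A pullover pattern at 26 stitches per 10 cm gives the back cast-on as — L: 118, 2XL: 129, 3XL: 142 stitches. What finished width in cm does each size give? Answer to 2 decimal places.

L 45.38 cm; 2XL 49.62 cm; 3XL 54.62 cm.

26/10 = 2.6 sts per cm.
L: 118 / 2.6 = 45.385 → 45.38 cm.
2XL: 129 / 2.6 = 49.615 → 49.62 cm.
3XL: 142 / 2.6 = 54.615 → 54.62 cm.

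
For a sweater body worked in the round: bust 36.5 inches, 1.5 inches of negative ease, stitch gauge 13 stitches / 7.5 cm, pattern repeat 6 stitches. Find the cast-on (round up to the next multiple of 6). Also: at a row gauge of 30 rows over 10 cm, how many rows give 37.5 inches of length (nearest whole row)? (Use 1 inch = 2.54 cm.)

Finished = 36.5 − 1.5 = 35 inches.
35 inches × 2.54 = 88.90 cm.
13/7.5 = 1.733 sts per cm; 88.90 × 1.733 = 154.09 sts.
Next multiple of 6 → 156.
37.5 inches = 95.25 cm; × 3 = 285.75 → 286 rows.

Cast on 156 stitches; work 286 rows.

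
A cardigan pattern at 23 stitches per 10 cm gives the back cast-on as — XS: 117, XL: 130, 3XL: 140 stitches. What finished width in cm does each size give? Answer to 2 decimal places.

23/10 = 2.3 sts per cm.
XS: 117 / 2.3 = 50.870 → 50.87 cm.
XL: 130 / 2.3 = 56.522 → 56.52 cm.
3XL: 140 / 2.3 = 60.870 → 60.87 cm.

XS 50.87 cm; XL 56.52 cm; 3XL 60.87 cm.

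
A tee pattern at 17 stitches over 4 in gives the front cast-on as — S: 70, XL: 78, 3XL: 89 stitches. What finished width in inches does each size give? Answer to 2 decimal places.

S 16.47 inches; XL 18.35 inches; 3XL 20.94 inches.

17/4 = 4.25 sts per in.
S: 70 / 4.25 = 16.471 → 16.47 in.
XL: 78 / 4.25 = 18.353 → 18.35 in.
3XL: 89 / 4.25 = 20.941 → 20.94 in.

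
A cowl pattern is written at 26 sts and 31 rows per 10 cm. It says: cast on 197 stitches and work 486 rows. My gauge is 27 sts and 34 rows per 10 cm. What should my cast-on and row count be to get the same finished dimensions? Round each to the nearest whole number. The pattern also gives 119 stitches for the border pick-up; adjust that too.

Cast on 205 stitches; work 533 rows; border pick-up 124 stitches.

Stitches: 197 × 27/26 = 204.58 → 205.
Rows: 486 × 34/31 = 533.03 → 533.
border pick-up: 119 × 27/26 = 123.58 → 124.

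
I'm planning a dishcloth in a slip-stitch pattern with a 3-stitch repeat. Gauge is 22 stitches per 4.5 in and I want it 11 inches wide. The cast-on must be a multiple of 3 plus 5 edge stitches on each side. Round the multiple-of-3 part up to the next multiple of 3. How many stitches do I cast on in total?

55 stitches.

22 / 4.5 = 4.889 sts per inch.
11 × 4.889 = 53.78 sts.
Less 10 edge sts → 43.78 for the repeat.
Next multiple of 3: 45.
Add back 10 edge sts → 55.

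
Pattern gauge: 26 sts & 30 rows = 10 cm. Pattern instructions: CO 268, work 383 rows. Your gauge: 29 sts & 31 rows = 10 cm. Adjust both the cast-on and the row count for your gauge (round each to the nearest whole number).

Cast on 299 stitches; work 396 rows.

Stitches: 268 × 29/26 = 298.92 → 299.
Rows: 383 × 31/30 = 395.77 → 396.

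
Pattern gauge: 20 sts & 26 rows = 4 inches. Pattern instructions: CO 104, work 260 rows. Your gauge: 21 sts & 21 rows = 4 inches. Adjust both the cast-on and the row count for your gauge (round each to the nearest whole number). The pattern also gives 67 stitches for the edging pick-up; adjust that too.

Stitches: 104 × 21/20 = 109.20 → 109.
Rows: 260 × 21/26 = 210.00 → 210.
edging pick-up: 67 × 21/20 = 70.35 → 70.

Cast on 109 stitches; work 210 rows; edging pick-up 70 stitches.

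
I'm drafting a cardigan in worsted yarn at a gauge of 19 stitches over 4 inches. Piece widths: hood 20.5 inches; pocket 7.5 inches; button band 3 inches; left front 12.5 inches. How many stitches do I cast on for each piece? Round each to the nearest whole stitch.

hood 97; pocket 36; button band 14; left front 59.

Rate = 19/4 = 4.75 sts per in.
hood: 20.5 × 4.75 = 97.38 → 97.
pocket: 7.5 × 4.75 = 35.62 → 36.
button band: 3 × 4.75 = 14.25 → 14.
left front: 12.5 × 4.75 = 59.38 → 59.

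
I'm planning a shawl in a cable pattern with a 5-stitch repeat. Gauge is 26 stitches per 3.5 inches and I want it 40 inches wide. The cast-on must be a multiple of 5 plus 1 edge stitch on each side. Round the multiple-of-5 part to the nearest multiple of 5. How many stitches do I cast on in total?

Cast on 297 stitches.

26 / 3.5 = 7.429 sts per inch.
40 × 7.429 = 297.14 sts.
Less 2 edge sts → 295.14 for the repeat.
Nearest multiple of 5: 295.
Add back 2 edge sts → 297.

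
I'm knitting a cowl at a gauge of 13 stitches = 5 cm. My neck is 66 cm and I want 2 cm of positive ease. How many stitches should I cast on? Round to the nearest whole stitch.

Finished = 66 + 2 = 68 cm.
13 / 5 = 2.6 sts per cm.
68.00 × 2.6 = 176.80 sts.
→ 177 sts.

CO 177 sts.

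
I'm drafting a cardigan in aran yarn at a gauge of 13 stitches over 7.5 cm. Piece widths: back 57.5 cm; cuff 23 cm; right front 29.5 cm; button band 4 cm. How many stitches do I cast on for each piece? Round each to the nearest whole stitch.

back 100; cuff 40; right front 51; button band 7.

Rate = 13/7.5 = 1.733 sts per cm.
back: 57.5 × 1.733 = 99.67 → 100.
cuff: 23 × 1.733 = 39.87 → 40.
right front: 29.5 × 1.733 = 51.13 → 51.
button band: 4 × 1.733 = 6.93 → 7.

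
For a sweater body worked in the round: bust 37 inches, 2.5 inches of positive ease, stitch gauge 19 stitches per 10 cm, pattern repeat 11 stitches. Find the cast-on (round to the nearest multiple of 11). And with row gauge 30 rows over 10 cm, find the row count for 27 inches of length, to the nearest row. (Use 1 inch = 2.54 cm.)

Cast on 187 stitches; work 206 rows.

Finished = 37 + 2.5 = 39.5 inches.
39.5 inches × 2.54 = 100.33 cm.
19/10 = 1.9 sts per cm; 100.33 × 1.9 = 190.63 sts.
Nearest multiple of 11 → 187.
27 inches = 68.58 cm; × 3 = 205.74 → 206 rows.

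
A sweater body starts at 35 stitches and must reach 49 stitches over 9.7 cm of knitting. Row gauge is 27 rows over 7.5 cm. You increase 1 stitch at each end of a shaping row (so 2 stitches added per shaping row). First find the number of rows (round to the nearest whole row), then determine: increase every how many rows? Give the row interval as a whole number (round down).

Increase every 5th row.

Rows = 9.7 × 3.6 = 34.9 → 35 rows.
Stitches to add: 14 → 7 shaping rows (at 2 st each).
35 / 7 = 5.00 → every 5 rows.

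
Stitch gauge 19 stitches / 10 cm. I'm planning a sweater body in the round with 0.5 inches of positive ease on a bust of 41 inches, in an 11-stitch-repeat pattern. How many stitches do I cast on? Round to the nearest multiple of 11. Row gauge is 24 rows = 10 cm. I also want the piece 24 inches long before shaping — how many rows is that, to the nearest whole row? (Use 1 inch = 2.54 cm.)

Finished = 41 + 0.5 = 41.5 inches.
41.5 inches × 2.54 = 105.41 cm.
19/10 = 1.9 sts per cm; 105.41 × 1.9 = 200.28 sts.
Nearest multiple of 11 → 198.
24 inches = 60.96 cm; × 2.4 = 146.30 → 146 rows.

Cast on 198 stitches; work 146 rows.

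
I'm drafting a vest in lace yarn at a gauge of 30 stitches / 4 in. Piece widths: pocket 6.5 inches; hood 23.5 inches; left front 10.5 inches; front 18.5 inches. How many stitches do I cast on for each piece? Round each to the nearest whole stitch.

pocket 49; hood 176; left front 79; front 139.

Rate = 30/4 = 7.5 sts per in.
pocket: 6.5 × 7.5 = 48.75 → 49.
hood: 23.5 × 7.5 = 176.25 → 176.
left front: 10.5 × 7.5 = 78.75 → 79.
front: 18.5 × 7.5 = 138.75 → 139.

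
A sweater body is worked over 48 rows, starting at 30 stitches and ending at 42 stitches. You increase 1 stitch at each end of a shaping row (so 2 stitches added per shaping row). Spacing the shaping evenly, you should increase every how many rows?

Increase every 8th row.

Stitches to add: |42 − 30| = 12.
Shaping rows needed: 12 / 2 = 6.
48 rows / 6 = every 8 rows.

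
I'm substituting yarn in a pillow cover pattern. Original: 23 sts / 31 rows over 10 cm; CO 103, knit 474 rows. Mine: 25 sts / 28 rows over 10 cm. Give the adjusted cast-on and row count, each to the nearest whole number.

Stitches: 103 × 25/23 = 111.96 → 112.
Rows: 474 × 28/31 = 428.13 → 428.

Cast on 112 stitches; work 428 rows.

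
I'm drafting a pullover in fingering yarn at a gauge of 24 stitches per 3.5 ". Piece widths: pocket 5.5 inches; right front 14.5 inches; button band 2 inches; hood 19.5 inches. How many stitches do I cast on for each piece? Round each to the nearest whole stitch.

pocket 38; right front 99; button band 14; hood 134.

Rate = 24/3.5 = 6.857 sts per in.
pocket: 5.5 × 6.857 = 37.71 → 38.
right front: 14.5 × 6.857 = 99.43 → 99.
button band: 2 × 6.857 = 13.71 → 14.
hood: 19.5 × 6.857 = 133.71 → 134.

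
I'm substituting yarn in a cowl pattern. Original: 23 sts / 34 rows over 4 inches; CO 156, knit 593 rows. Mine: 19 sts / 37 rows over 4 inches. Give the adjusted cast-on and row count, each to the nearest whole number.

Stitches: 156 × 19/23 = 128.87 → 129.
Rows: 593 × 37/34 = 645.32 → 645.

Cast on 129 stitches; work 645 rows.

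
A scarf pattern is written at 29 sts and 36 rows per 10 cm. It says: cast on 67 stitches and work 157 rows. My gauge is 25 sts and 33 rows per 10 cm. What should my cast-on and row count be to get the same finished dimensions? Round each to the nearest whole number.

Stitches: 67 × 25/29 = 57.76 → 58.
Rows: 157 × 33/36 = 143.92 → 144.

Cast on 58 stitches; work 144 rows.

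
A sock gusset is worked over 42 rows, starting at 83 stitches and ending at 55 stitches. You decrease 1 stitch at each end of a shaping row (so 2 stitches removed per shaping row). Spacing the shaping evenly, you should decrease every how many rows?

Stitches to remove: |55 − 83| = 28.
Shaping rows needed: 28 / 2 = 14.
42 rows / 14 = every 3 rows.

Decrease every 3rd row.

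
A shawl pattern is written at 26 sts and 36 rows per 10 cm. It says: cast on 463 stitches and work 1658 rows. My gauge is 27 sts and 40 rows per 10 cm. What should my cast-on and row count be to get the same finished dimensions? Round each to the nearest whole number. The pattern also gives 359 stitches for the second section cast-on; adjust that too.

Stitches: 463 × 27/26 = 480.81 → 481.
Rows: 1658 × 40/36 = 1842.22 → 1842.
second section cast-on: 359 × 27/26 = 372.81 → 373.

Cast on 481 stitches; work 1842 rows; second section cast-on 373 stitches.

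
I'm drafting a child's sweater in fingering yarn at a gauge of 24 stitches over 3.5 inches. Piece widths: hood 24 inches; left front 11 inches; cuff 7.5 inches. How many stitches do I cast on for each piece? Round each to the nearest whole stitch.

Rate = 24/3.5 = 6.857 sts per in.
hood: 24 × 6.857 = 164.57 → 165.
left front: 11 × 6.857 = 75.43 → 75.
cuff: 7.5 × 6.857 = 51.43 → 51.

hood 165; left front 75; cuff 51.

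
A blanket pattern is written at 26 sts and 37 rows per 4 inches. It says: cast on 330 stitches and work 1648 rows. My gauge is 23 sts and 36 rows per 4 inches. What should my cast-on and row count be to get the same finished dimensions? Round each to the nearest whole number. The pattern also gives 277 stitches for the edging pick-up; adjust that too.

Stitches: 330 × 23/26 = 291.92 → 292.
Rows: 1648 × 36/37 = 1603.46 → 1603.
edging pick-up: 277 × 23/26 = 245.04 → 245.

Cast on 292 stitches; work 1603 rows; edging pick-up 245 stitches.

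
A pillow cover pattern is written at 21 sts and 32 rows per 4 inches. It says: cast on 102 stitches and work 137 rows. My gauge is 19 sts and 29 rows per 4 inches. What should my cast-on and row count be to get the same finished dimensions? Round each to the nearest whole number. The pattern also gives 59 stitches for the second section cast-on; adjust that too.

Cast on 92 stitches; work 124 rows; second section cast-on 53 stitches.

Stitches: 102 × 19/21 = 92.29 → 92.
Rows: 137 × 29/32 = 124.16 → 124.
second section cast-on: 59 × 19/21 = 53.38 → 53.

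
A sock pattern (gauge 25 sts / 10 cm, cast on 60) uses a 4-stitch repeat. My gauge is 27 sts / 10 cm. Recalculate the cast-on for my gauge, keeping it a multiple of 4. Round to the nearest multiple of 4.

Cast on 64 stitches.

60 × 27 / 25 = 64.80.
Nearest multiple of 4: 64.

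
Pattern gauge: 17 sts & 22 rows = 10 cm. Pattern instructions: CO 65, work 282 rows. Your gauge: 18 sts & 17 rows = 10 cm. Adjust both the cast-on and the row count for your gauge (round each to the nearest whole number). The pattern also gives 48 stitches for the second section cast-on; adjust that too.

Stitches: 65 × 18/17 = 68.82 → 69.
Rows: 282 × 17/22 = 217.91 → 218.
second section cast-on: 48 × 18/17 = 50.82 → 51.

Cast on 69 stitches; work 218 rows; second section cast-on 51 stitches.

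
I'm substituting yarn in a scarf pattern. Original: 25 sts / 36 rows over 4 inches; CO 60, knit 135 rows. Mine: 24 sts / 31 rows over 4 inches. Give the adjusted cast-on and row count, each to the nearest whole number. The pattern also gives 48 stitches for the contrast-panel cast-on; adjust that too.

Stitches: 60 × 24/25 = 57.60 → 58.
Rows: 135 × 31/36 = 116.25 → 116.
contrast-panel cast-on: 48 × 24/25 = 46.08 → 46.

Cast on 58 stitches; work 116 rows; contrast-panel cast-on 46 stitches.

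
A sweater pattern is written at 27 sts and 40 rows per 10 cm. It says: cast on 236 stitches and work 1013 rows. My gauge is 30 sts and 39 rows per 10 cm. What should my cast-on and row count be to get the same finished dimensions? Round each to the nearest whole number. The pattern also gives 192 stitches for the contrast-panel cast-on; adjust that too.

Cast on 262 stitches; work 988 rows; contrast-panel cast-on 213 stitches.

Stitches: 236 × 30/27 = 262.22 → 262.
Rows: 1013 × 39/40 = 987.67 → 988.
contrast-panel cast-on: 192 × 30/27 = 213.33 → 213.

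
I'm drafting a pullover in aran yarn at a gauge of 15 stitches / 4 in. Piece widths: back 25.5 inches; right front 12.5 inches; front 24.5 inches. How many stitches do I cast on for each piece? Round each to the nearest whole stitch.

Rate = 15/4 = 3.75 sts per in.
back: 25.5 × 3.75 = 95.62 → 96.
right front: 12.5 × 3.75 = 46.88 → 47.
front: 24.5 × 3.75 = 91.88 → 92.

back 96; right front 47; front 92.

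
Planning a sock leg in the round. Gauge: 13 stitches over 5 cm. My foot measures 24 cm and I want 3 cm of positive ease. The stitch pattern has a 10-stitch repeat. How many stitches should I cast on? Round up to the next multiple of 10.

CO 80 sts.

Finished = 24 + 3 = 27 cm.
13 / 5 = 2.6 sts/cm.
27 × 2.6 = 70.20 sts.
Next multiple of 10: 80.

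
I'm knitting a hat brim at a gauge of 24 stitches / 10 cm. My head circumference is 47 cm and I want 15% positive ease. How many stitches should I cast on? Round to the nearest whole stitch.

Finished = 47 × 1.15 = 54.05 cm.
24 / 10 = 2.4 sts per cm.
54.05 × 2.4 = 129.72 sts.
→ 130 sts.

130 stitches.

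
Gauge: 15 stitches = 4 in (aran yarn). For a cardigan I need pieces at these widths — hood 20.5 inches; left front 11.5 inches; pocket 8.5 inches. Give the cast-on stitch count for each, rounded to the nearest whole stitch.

Rate = 15/4 = 3.75 sts per in.
hood: 20.5 × 3.75 = 76.88 → 77.
left front: 11.5 × 3.75 = 43.12 → 43.
pocket: 8.5 × 3.75 = 31.88 → 32.

hood 77; left front 43; pocket 32.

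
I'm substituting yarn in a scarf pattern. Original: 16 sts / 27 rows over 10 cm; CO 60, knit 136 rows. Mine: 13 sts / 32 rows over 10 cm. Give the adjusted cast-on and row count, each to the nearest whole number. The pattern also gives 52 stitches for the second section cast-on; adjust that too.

Cast on 49 stitches; work 161 rows; second section cast-on 42 stitches.

Stitches: 60 × 13/16 = 48.75 → 49.
Rows: 136 × 32/27 = 161.19 → 161.
second section cast-on: 52 × 13/16 = 42.25 → 42.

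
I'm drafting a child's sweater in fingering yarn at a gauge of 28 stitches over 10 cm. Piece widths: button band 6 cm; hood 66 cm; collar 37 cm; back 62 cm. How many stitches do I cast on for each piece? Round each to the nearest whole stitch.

button band 17; hood 185; collar 104; back 174.

Rate = 28/10 = 2.8 sts per cm.
button band: 6 × 2.8 = 16.80 → 17.
hood: 66 × 2.8 = 184.80 → 185.
collar: 37 × 2.8 = 103.60 → 104.
back: 62 × 2.8 = 173.60 → 174.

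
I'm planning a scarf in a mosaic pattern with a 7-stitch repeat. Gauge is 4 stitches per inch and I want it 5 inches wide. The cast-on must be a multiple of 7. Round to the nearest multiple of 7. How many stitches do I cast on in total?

Cast on 21 stitches.

4 / 1 = 4 sts per inch.
5 × 4 = 20.00 sts.
Nearest multiple of 7: 21.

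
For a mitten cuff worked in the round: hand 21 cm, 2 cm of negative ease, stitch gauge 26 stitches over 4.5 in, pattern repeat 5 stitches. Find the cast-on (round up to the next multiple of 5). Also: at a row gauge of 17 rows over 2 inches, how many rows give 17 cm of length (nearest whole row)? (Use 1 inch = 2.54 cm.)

Cast on 45 stitches; work 57 rows.

Finished = 21 − 2 = 19 cm.
19 cm × 1/2.54 = 7.48 inches.
26/4.5 = 5.778 sts per in; 7.48 × 5.778 = 43.22 sts.
Next multiple of 5 → 45.
17 cm = 6.69 inches; × 8.5 = 56.89 → 57 rows.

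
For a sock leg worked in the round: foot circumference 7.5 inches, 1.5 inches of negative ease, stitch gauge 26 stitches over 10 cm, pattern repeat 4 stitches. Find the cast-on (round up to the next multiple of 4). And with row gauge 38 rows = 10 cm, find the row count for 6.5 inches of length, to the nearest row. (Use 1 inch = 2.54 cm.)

Finished = 7.5 − 1.5 = 6 inches.
6 inches × 2.54 = 15.24 cm.
26/10 = 2.6 sts per cm; 15.24 × 2.6 = 39.62 sts.
Next multiple of 4 → 40.
6.5 inches = 16.51 cm; × 3.8 = 62.74 → 63 rows.

Cast on 40 stitches; work 63 rows.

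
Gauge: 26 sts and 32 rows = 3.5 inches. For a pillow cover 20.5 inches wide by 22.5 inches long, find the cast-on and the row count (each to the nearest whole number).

Stitch gauge = 26/3.5 = 7.429 sts/in; 20.5 × 7.429 = 152.29 → 152 sts.
Row gauge = 32/3.5 = 9.143 rows/in; 22.5 × 9.143 = 205.71 → 206 rows.

Cast on 152 stitches and work 206 rows.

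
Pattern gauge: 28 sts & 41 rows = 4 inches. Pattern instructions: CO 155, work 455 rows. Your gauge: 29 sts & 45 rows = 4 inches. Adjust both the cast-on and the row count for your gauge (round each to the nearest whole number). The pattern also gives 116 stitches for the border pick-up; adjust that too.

Cast on 161 stitches; work 499 rows; border pick-up 120 stitches.

Stitches: 155 × 29/28 = 160.54 → 161.
Rows: 455 × 45/41 = 499.39 → 499.
border pick-up: 116 × 29/28 = 120.14 → 120.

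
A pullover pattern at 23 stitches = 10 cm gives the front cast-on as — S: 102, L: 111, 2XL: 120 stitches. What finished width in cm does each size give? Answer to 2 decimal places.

S 44.35 cm; L 48.26 cm; 2XL 52.17 cm.

23/10 = 2.3 sts per cm.
S: 102 / 2.3 = 44.348 → 44.35 cm.
L: 111 / 2.3 = 48.261 → 48.26 cm.
2XL: 120 / 2.3 = 52.174 → 52.17 cm.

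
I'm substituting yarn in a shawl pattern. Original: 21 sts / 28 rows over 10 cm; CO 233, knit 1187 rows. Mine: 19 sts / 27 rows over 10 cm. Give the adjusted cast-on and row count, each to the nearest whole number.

Cast on 211 stitches; work 1145 rows.

Stitches: 233 × 19/21 = 210.81 → 211.
Rows: 1187 × 27/28 = 1144.61 → 1145.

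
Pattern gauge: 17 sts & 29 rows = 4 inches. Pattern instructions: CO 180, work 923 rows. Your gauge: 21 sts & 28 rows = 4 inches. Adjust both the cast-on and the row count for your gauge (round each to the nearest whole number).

Cast on 222 stitches; work 891 rows.

Stitches: 180 × 21/17 = 222.35 → 222.
Rows: 923 × 28/29 = 891.17 → 891.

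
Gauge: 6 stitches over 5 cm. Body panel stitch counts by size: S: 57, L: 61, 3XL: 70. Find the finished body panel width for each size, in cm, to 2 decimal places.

6/5 = 1.2 sts per cm.
S: 57 / 1.2 = 47.500 → 47.50 cm.
L: 61 / 1.2 = 50.833 → 50.83 cm.
3XL: 70 / 1.2 = 58.333 → 58.33 cm.

S 47.50 cm; L 50.83 cm; 3XL 58.33 cm.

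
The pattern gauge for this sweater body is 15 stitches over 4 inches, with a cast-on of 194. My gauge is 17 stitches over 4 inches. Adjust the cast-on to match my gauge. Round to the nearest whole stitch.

Cast on 220 stitches.

Scale factor = 17 / 15 = 1.133.
194 × 17 / 15 = 219.87 sts.
→ 220 sts.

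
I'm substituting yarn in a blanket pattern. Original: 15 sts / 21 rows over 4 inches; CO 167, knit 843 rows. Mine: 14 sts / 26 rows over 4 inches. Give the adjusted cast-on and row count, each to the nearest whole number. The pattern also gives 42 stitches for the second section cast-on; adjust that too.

Stitches: 167 × 14/15 = 155.87 → 156.
Rows: 843 × 26/21 = 1043.71 → 1044.
second section cast-on: 42 × 14/15 = 39.20 → 39.

Cast on 156 stitches; work 1044 rows; second section cast-on 39 stitches.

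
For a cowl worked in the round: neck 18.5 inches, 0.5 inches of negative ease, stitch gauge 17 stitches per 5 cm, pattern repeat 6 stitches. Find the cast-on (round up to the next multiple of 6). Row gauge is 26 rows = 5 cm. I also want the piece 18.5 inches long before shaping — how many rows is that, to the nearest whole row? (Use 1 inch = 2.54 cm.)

Finished = 18.5 − 0.5 = 18 inches.
18 inches × 2.54 = 45.72 cm.
17/5 = 3.4 sts per cm; 45.72 × 3.4 = 155.45 sts.
Next multiple of 6 → 156.
18.5 inches = 46.99 cm; × 5.2 = 244.35 → 244 rows.

Cast on 156 stitches; work 244 rows.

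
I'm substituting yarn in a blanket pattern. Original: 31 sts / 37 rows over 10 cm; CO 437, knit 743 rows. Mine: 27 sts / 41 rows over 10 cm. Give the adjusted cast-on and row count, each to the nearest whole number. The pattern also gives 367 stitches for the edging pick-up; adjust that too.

Cast on 381 stitches; work 823 rows; edging pick-up 320 stitches.

Stitches: 437 × 27/31 = 380.61 → 381.
Rows: 743 × 41/37 = 823.32 → 823.
edging pick-up: 367 × 27/31 = 319.65 → 320.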